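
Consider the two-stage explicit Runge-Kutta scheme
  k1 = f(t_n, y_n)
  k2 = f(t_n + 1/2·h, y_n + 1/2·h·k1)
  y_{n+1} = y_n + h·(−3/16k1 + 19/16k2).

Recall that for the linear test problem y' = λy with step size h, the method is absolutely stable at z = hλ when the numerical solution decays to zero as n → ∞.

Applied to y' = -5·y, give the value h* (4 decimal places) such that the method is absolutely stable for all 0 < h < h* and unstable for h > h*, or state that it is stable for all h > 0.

With y'=λy (z=hλ):
  k1=λy_n ⇒ h·k1=z·y_n;  k2=λ(1+1/2z)y_n ⇒ h·k2=z(1+1/2z)y_n
  y_{n+1}/y_n = 1 − 3/16z + 19/16z(1+1/2z) = 1 + z + 19/32z²
  so R(z) = 1 + z + 19/32z².

Boundary: |R(x)|=1, x<0.
x=-0.42: |R|=0.6847
R=1: x+19/32x²=0 ⇒ x=−32/19=-1.6842; min R=1−1/(4·19/32)=0.5789>−1
Confirm numerically:
  x=-1.479: |R|=0.81979 <1
  x=-1.171: |R|=0.64317 <1
  x=-1.134: |R|=0.62954 <1
  x=-0.924: |R|=0.58293 <1
  x=-2.182: |R|=1.64492 >1
  x=-2.001: |R|=1.37638 >1
Stable set (-1.6842, 0).

(-1.6842,0); λ=-5 ⇒ h* = (32/19)/5 = 0.3368.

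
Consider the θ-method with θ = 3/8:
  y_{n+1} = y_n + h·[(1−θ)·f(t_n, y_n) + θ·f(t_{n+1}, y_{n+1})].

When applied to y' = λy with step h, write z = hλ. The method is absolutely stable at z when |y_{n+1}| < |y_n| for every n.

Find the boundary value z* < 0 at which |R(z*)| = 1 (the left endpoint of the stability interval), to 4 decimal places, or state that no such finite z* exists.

Set f=λy, z=hλ:
  y_{n+1} = y_n + z·[5/8·y_n + 3/8·y_{n+1}] ⇒ (1 − 3/8z)y_{n+1} = (1 + 5/8z)y_n
  R(z) = (1 + 5/8z)/(1 − 3/8z).

Find x<0 with |R(x)|<1.
x=-1.04: |R|=0.2518
R=−1: 1+5/8x = −1+3/8x ⇒ -1/4x=2 ⇒ x=2/(-1/4)=-8.0000
Confirm numerically:
  x=-7.463: |R|=0.96466 <1
  x=-6.203: |R|=0.86493 <1
  x=-5.421: |R|=0.78741 <1
  x=-5.386: |R|=0.78359 <1
  x=-8.321: |R|=1.01948 >1
  x=-8.154: |R|=1.00949 >1
  x=-8.104: |R|=1.00644 >1
Interval (-8.0000, 0).

left endpoint -8.0000.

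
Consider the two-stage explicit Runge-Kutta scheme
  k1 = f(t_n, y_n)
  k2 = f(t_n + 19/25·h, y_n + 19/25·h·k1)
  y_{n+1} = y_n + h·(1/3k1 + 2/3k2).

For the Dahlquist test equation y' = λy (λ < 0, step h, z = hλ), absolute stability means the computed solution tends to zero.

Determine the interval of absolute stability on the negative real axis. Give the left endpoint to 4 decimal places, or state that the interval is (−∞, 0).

Test eqn y'=λy, z=hλ:
  k1=λy_n ⇒ h·k1=z·y_n;  k2=λ(1+19/25z)y_n ⇒ h·k2=z(1+19/25z)y_n
  y_{n+1}/y_n = 1 + 1/3z + 2/3z(1+19/25z) = 1 + z + 38/75z²
  so R(z) = 1 + z + 38/75z².

Need |R(x)|<1, x<0.
x=-0.32: |R|=0.7319
R=1: x+38/75x²=0 ⇒ x=−75/38=-1.9737; min R=1−1/(4·38/75)=0.5066>−1
Confirm numerically:
  x=-1.924: |R|=0.95157 <1
  x=-1.508: |R|=0.64419 <1
  x=-1.434: |R|=0.60789 <1
  x=-2.356: |R|=1.45637 >1
  x=-2.339: |R|=1.43293 >1
  x=-2.224: |R|=1.28206 >1
So |R|<1 on (-1.9737, 0).

z∈(-1.9737,0).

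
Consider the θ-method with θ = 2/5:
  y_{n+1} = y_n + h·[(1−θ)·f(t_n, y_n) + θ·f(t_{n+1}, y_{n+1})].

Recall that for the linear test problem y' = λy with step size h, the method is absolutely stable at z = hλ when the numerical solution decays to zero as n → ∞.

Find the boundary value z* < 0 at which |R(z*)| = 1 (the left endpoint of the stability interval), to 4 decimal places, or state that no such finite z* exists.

z* = -10.0000.

Set f=λy, z=hλ:
  y_{n+1} = y_n + z·[3/5·y_n + 2/5·y_{n+1}] ⇒ (1 − 2/5z)y_{n+1} = (1 + 3/5z)y_n
  so R(z) = (1 + 3/5z)/(1 − 2/5z).

Find x<0 with |R(x)|<1.
x=-1.23: |R|=0.1756
R=−1: 1+3/5x = −1+2/5x ⇒ -1/5x=2 ⇒ x=2/(-1/5)=-10.0000
Confirm numerically:
  x=-7.668: |R|=0.88533 <1
  x=-6.953: |R|=0.83883 <1
  x=-6.186: |R|=0.78045 <1
  x=-10.518: |R|=1.01990 >1
  x=-10.194: |R|=1.00764 >1
So |R|<1 on (-10.0000, 0).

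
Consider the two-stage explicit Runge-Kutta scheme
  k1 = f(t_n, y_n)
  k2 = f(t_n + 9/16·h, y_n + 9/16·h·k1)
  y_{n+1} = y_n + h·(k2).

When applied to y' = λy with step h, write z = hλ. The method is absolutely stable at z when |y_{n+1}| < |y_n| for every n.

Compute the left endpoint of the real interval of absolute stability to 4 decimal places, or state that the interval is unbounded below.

left endpoint -1.7778.

Set f=λy, z=hλ:
  k1=λy_n ⇒ h·k1=z·y_n;  k2=λ(1+9/16z)y_n ⇒ h·k2=z(1+9/16z)y_n
  y_{n+1}/y_n = 1 + z(1+9/16z) = 1 + z + 9/16z²
  so R(z) = 1 + z + 9/16z².

Need |R(x)|<1, x<0.
x=-1.1: |R|=0.5806
R=1: x+9/16x²=0 ⇒ x=−16/9=-1.7778; min R=1−1/(4·9/16)=0.5556>−1
Confirm numerically:
  x=-0.942: |R|=0.55714 <1
  x=-0.887: |R|=0.55556 <1
  x=-0.840: |R|=0.55690 <1
  x=-0.716: |R|=0.57237 <1
  x=-1.936: |R|=1.17230 >1
  x=-1.853: |R|=1.07841 >1
So |R|<1 on (-1.7778, 0).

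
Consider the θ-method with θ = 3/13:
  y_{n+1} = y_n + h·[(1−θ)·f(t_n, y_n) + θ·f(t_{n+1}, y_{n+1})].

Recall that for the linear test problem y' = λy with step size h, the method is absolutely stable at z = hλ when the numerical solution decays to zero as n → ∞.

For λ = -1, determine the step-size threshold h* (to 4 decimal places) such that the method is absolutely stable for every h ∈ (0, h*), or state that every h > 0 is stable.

Test eqn y'=λy, z=hλ:
  y_{n+1} = y_n + z·[10/13·y_n + 3/13·y_{n+1}] ⇒ (1 − 3/13z)y_{n+1} = (1 + 10/13z)y_n
  ⇒ R(z) = (1 + 10/13z)/(1 − 3/13z).

Boundary: |R(x)|=1, x<0.
x=-1.71: |R|=0.2261
R=−1: 1+10/13x = −1+3/13x ⇒ -7/13x=2 ⇒ x=2/(-7/13)=-3.7143
Confirm numerically:
  x=-3.207: |R|=0.84302 <1
  x=-3.035: |R|=0.78489 <1
  x=-2.933: |R|=0.74912 <1
  x=-2.468: |R|=0.57244 <1
  x=-4.132: |R|=1.11514 >1
  x=-4.020: |R|=1.08540 >1
  x=-3.857: |R|=1.04066 >1
Interval (-3.7143, 0).

(-3.7143,0); λ=-1 ⇒ h* = (26/7)/1 = 3.7143.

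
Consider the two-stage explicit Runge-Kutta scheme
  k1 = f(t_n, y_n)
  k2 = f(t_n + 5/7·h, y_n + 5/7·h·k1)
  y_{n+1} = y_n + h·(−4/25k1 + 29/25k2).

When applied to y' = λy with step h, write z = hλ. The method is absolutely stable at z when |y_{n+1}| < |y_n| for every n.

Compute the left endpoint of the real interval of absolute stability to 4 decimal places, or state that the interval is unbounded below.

left endpoint -1.2069.

Test eqn y'=λy, z=hλ:
  k1=λy_n ⇒ h·k1=z·y_n;  k2=λ(1+5/7z)y_n ⇒ h·k2=z(1+5/7z)y_n
  y_{n+1}/y_n = 1 − 4/25z + 29/25z(1+5/7z) = 1 + z + 29/35z²
  so R(z) = 1 + z + 29/35z².

Boundary: |R(x)|=1, x<0.
x=-0.48: |R|=0.7109
R=1: x+29/35x²=0 ⇒ x=−35/29=-1.2069; min R=1−1/(4·29/35)=0.6983>−1
Confirm numerically:
  x=-1.167: |R|=0.96142 <1
  x=-0.692: |R|=0.70477 <1
  x=-0.609: |R|=0.69830 <1
  x=-1.588: |R|=1.50145 >1
  x=-1.507: |R|=1.37473 >1
So |R|<1 on (-1.2069, 0).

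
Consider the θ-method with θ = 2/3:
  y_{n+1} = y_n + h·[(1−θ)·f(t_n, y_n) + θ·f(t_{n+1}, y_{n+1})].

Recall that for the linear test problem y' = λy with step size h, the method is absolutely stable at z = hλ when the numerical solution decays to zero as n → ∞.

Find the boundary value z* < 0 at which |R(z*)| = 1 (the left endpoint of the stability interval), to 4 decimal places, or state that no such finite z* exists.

(−∞, 0) — no finite endpoint.

Test eqn y'=λy, z=hλ:
  y_{n+1} = y_n + z·[1/3·y_n + 2/3·y_{n+1}] ⇒ (1 − 2/3z)y_{n+1} = (1 + 1/3z)y_n
  ⇒ R(z) = (1 + 1/3z)/(1 − 2/3z).

Need |R(x)|<1, x<0.
x=-0.52: |R|=0.6139
x=-2: |R|=0.1429
x=-10: |R|=0.3043
x=-100: |R|=0.4778
θ=2/3≥1/2 ⇒ |1+1/3x|<|1−2/3x| ∀x<0 ⇒ unbounded interval.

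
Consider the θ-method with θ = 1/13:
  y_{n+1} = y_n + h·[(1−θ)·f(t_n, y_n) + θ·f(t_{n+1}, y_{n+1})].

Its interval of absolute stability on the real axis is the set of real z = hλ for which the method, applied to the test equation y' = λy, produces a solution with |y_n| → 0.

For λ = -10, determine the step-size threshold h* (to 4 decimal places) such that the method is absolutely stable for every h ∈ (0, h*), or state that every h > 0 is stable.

On y'=λy, z=hλ:
  y_{n+1} = y_n + z·[12/13·y_n + 1/13·y_{n+1}] ⇒ (1 − 1/13z)y_{n+1} = (1 + 12/13z)y_n
  R(z) = (1 + 12/13z)/(1 − 1/13z).

Boundary: |R(x)|=1, x<0.
x=-1.13: |R|=0.0396
R=−1: 1+12/13x = −1+1/13x ⇒ -11/13x=2 ⇒ x=2/(-11/13)=-2.3636
Confirm numerically:
  x=-2.282: |R|=0.94124 <1
  x=-1.444: |R|=0.29964 <1
  x=-1.338: |R|=0.21314 <1
  x=-2.880: |R|=1.35768 >1
  x=-2.543: |R|=1.12694 >1
  x=-2.430: |R|=1.04731 >1
Interval (-2.3636, 0).

(-2.3636,0); λ=-10 ⇒ h* = (26/11)/10 = 0.2364.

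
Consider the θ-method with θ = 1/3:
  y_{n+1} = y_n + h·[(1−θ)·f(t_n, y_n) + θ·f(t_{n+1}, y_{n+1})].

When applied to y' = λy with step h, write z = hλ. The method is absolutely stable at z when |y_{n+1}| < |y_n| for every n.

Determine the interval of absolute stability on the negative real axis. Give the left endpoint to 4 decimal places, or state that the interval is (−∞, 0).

Test eqn y'=λy, z=hλ:
  y_{n+1} = y_n + z·[2/3·y_n + 1/3·y_{n+1}] ⇒ (1 − 1/3z)y_{n+1} = (1 + 2/3z)y_n
  ⇒ R(z) = (1 + 2/3z)/(1 − 1/3z).

Find x<0 with |R(x)|<1.
x=-0.56: |R|=0.5281
R=−1: 1+2/3x = −1+1/3x ⇒ -1/3x=2 ⇒ x=2/(-1/3)=-6.0000
Confirm numerically:
  x=-5.958: |R|=0.99531 <1
  x=-5.041: |R|=0.88074 <1
  x=-3.254: |R|=0.56092 <1
  x=-2.501: |R|=0.36393 <1
  x=-6.462: |R|=1.04883 >1
  x=-6.423: |R|=1.04489 >1
  x=-6.027: |R|=1.00299 >1
So |R|<1 on (-6.0000, 0).

z∈(-6.0000,0).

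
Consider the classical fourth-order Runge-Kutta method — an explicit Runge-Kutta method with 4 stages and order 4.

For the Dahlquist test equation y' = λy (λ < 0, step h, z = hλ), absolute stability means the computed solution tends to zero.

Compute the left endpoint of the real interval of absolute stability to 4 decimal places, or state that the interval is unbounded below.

On y'=λy, z=hλ:
  order 4, 4-stage ⇒ R(z)=1+z+z^2/2+z^3/6+z^4/24
  (e.g. R(-1.59)=0.27041, |R|=0.27041)

Need |R(x)|<1, x<0.
x=-1.59: |R|=0.2704
|R(-1.43)|=0.2793 |R(-1.36)|=0.2881 |R(-1.03)|=0.3652
Bisect:
  x_lo=-3.5456 |R|=2.8963  x_hi=-0.2139 |R|=0.8074
  mid=-1.87977 |R|=0.30020 →hi
  mid=-2.71270 |R|=0.89596 →hi
  mid=-3.12917 |R|=1.65493 →lo
  mid=-2.92094 |R|=1.22453 →lo
  mid=-2.81682 |R|=1.04858 →lo
  mid=-2.76476 |R|=0.96949 →hi
  mid=-2.79079 |R|=1.00832 →lo
  mid=-2.77778 |R|=0.98873 →hi
  ...
  [-2.78530,-2.78510] ⇒ x*=-2.7853
Interval (-2.7853, 0).

left endpoint -2.7853.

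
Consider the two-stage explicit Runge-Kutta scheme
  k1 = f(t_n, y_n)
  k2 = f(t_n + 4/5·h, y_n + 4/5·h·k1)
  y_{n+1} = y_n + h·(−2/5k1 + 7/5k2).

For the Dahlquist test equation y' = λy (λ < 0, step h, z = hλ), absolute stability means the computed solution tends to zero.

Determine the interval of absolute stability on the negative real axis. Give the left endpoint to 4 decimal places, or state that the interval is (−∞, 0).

Test eqn y'=λy, z=hλ:
  k1=λy_n ⇒ h·k1=z·y_n;  k2=λ(1+4/5z)y_n ⇒ h·k2=z(1+4/5z)y_n
  y_{n+1}/y_n = 1 − 2/5z + 7/5z(1+4/5z) = 1 + z + 28/25z²
  so R(z) = 1 + z + 28/25z².

Find x<0 with |R(x)|<1.
x=-0.39: |R|=0.7804
R=1: x+28/25x²=0 ⇒ x=−25/28=-0.8929; min R=1−1/(4·28/25)=0.7768>−1
Confirm numerically:
  x=-0.767: |R|=0.89188 <1
  x=-0.537: |R|=0.78597 <1
  x=-0.470: |R|=0.77741 <1
  x=-0.422: |R|=0.77745 <1
  x=-1.462: |R|=1.93194 >1
  x=-1.027: |R|=1.15430 >1
Stable set (-0.8929, 0).

(-0.8929, 0).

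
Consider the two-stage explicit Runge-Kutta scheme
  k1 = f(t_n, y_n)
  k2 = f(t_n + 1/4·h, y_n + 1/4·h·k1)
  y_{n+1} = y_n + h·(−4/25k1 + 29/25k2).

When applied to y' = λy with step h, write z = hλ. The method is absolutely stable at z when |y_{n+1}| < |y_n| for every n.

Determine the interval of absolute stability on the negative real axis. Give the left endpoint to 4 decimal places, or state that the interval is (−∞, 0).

(-3.4483, 0).

Set f=λy, z=hλ:
  k1=λy_n ⇒ h·k1=z·y_n;  k2=λ(1+1/4z)y_n ⇒ h·k2=z(1+1/4z)y_n
  y_{n+1}/y_n = 1 − 4/25z + 29/25z(1+1/4z) = 1 + z + 29/100z²
  ⇒ R(z) = 1 + z + 29/100z².

Need |R(x)|<1, x<0.
x=-1.35: |R|=0.1785
R=1: x+29/100x²=0 ⇒ x=−100/29=-3.4483; min R=1−1/(4·29/100)=0.1379>−1
Confirm numerically:
  x=-3.174: |R|=0.74754 <1
  x=-2.989: |R|=0.60190 <1
  x=-2.366: |R|=0.25741 <1
  x=-1.616: |R|=0.14132 <1
  x=-3.978: |R|=1.61110 >1
  x=-3.815: |R|=1.40573 >1
  x=-3.538: |R|=1.09206 >1
Stable set (-3.4483, 0).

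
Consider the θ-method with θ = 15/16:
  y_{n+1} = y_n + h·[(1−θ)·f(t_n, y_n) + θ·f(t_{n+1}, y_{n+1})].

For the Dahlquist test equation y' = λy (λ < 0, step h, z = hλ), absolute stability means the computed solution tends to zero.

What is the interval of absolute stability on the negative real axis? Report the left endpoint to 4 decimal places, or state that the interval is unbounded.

unbounded; (−∞, 0).

Test eqn y'=λy, z=hλ:
  y_{n+1} = y_n + z·[1/16·y_n + 15/16·y_{n+1}] ⇒ (1 − 15/16z)y_{n+1} = (1 + 1/16z)y_n
  R(z) = (1 + 1/16z)/(1 − 15/16z).

Find x<0 with |R(x)|<1.
x=-0.66: |R|=0.5923
x=-2: |R|=0.3043
x=-10: |R|=0.0361
x=-100: |R|=0.0554
θ=15/16≥1/2 ⇒ |1+1/16x|<|1−15/16x| ∀x<0 ⇒ interval (−∞,0).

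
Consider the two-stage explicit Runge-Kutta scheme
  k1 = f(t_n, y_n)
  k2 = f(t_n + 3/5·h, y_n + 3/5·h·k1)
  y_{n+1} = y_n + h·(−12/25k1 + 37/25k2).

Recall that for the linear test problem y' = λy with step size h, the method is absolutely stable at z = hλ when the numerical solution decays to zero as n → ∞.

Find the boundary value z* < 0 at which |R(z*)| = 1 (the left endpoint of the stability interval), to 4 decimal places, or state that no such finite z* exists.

left endpoint -1.1261.

On y'=λy, z=hλ:
  k1=λy_n ⇒ h·k1=z·y_n;  k2=λ(1+3/5z)y_n ⇒ h·k2=z(1+3/5z)y_n
  y_{n+1}/y_n = 1 − 12/25z + 37/25z(1+3/5z) = 1 + z + 111/125z²
  Hence R(z) = 1 + z + 111/125z².

Boundary: |R(x)|=1, x<0.
x=-1.59: |R|=1.6550
R=1: x+111/125x²=0 ⇒ x=−125/111=-1.1261; min R=1−1/(4·111/125)=0.7185>−1
Confirm numerically:
  x=-0.881: |R|=0.80823 <1
  x=-0.836: |R|=0.78462 <1
  x=-0.748: |R|=0.74884 <1
  x=-0.537: |R|=0.71907 <1
  x=-1.583: |R|=1.64223 >1
  x=-1.518: |R|=1.52824 >1
So |R|<1 on (-1.1261, 0).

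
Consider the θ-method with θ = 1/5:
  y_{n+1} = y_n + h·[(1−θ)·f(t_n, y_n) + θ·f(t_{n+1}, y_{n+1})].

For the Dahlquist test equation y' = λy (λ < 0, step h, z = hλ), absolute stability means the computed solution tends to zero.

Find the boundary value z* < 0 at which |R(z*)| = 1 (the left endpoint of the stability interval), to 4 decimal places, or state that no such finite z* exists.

Test eqn y'=λy, z=hλ:
  y_{n+1} = y_n + z·[4/5·y_n + 1/5·y_{n+1}] ⇒ (1 − 1/5z)y_{n+1} = (1 + 4/5z)y_n
  R(z) = (1 + 4/5z)/(1 − 1/5z).

Need |R(x)|<1, x<0.
x=-1.42: |R|=0.1059
R=−1: 1+4/5x = −1+1/5x ⇒ -3/5x=2 ⇒ x=2/(-3/5)=-3.3333
Confirm numerically:
  x=-1.709: |R|=0.27366 <1
  x=-1.621: |R|=0.22414 <1
  x=-1.577: |R|=0.19887 <1
  x=-3.675: |R|=1.11816 >1
  x=-3.483: |R|=1.05293 >1
So |R|<1 on (-3.3333, 0).

z* = -3.3333.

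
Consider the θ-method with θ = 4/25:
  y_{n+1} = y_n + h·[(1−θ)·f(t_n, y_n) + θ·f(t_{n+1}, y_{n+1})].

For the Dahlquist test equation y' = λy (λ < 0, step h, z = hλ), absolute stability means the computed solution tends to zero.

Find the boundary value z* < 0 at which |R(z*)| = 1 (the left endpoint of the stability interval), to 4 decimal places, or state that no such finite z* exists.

z* = -2.9412.

Set f=λy, z=hλ:
  y_{n+1} = y_n + z·[21/25·y_n + 4/25·y_{n+1}] ⇒ (1 − 4/25z)y_{n+1} = (1 + 21/25z)y_n
  Hence R(z) = (1 + 21/25z)/(1 − 4/25z).

Need |R(x)|<1, x<0.
x=-0.98: |R|=0.1528
R=−1: 1+21/25x = −1+4/25x ⇒ -17/25x=2 ⇒ x=2/(-17/25)=-2.9412
Confirm numerically:
  x=-2.397: |R|=0.73254 <1
  x=-1.656: |R|=0.30913 <1
  x=-1.493: |R|=0.20512 <1
  x=-1.398: |R|=0.14246 <1
  x=-3.403: |R|=1.20333 >1
  x=-3.375: |R|=1.19156 >1
  x=-3.129: |R|=1.08511 >1
Stable set (-2.9412, 0).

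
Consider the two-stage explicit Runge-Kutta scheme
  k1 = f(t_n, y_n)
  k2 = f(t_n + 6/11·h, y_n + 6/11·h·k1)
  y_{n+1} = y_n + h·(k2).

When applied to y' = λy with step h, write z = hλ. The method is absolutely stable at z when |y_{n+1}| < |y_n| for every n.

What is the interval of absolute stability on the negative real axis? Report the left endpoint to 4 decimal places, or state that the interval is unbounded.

z∈(-1.8333,0).

Set f=λy, z=hλ:
  k1=λy_n ⇒ h·k1=z·y_n;  k2=λ(1+6/11z)y_n ⇒ h·k2=z(1+6/11z)y_n
  y_{n+1}/y_n = 1 + z(1+6/11z) = 1 + z + 6/11z²
  R(z) = 1 + z + 6/11z².

Find x<0 with |R(x)|<1.
x=-0.4: |R|=0.6873
R=1: x+6/11x²=0 ⇒ x=−11/6=-1.8333; min R=1−1/(4·6/11)=0.5417>−1
Confirm numerically:
  x=-1.536: |R|=0.75089 <1
  x=-1.221: |R|=0.59219 <1
  x=-1.146: |R|=0.57035 <1
  x=-2.302: |R|=1.58847 >1
  x=-2.227: |R|=1.47820 >1
  x=-2.223: |R|=1.47249 >1
Stable set (-1.8333, 0).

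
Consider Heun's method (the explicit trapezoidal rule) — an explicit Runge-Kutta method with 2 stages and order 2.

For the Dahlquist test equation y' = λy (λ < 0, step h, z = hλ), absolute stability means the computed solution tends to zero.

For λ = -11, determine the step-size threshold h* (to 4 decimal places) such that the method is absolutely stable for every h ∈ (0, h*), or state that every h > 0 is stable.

With y'=λy (z=hλ):
  order 2, 2-stage ⇒ R(z)=1+z+z^2/2
  (e.g. R(-1.43)=0.59245, |R|=0.59245)

Find x<0 with |R(x)|<1.
x=-1.43: |R|=0.5924
|R(-2.12)|=1.1272 |R(-1.54)|=0.6458 |R(-1.02)|=0.5002
Bisect:
  x_lo=-2.8257 |R|=2.1665  x_hi=-0.3337 |R|=0.7220
  mid=-1.57967 |R|=0.66801 →hi
  mid=-2.20266 |R|=1.22320 →lo
  mid=-1.89116 |R|=0.89709 →hi
  mid=-2.04691 |R|=1.04801 →lo
  mid=-1.96904 |R|=0.96952 →hi
  mid=-2.00798 |R|=1.00801 →lo
  mid=-1.98851 |R|=0.98857 →hi
  ...
  [-2.00007,-1.99991] ⇒ x*=-2.0000
Interval (-2.0000, 0).

(-2.0000,0); λ=-11 ⇒ h* = 0.1818.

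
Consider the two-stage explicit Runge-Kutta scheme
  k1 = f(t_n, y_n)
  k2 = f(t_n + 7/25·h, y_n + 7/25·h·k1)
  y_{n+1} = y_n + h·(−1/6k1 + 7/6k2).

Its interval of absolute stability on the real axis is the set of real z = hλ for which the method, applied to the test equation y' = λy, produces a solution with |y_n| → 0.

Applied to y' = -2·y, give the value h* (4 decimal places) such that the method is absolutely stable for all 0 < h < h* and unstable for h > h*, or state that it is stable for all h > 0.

(-3.0612,0); λ=-2 ⇒ h* = (150/49)/2 = 1.5306.

With y'=λy (z=hλ):
  k1=λy_n ⇒ h·k1=z·y_n;  k2=λ(1+7/25z)y_n ⇒ h·k2=z(1+7/25z)y_n
  y_{n+1}/y_n = 1 − 1/6z + 7/6z(1+7/25z) = 1 + z + 49/150z²
  so R(z) = 1 + z + 49/150z².

Find x<0 with |R(x)|<1.
x=-1.78: |R|=0.2550
R=1: x+49/150x²=0 ⇒ x=−150/49=-3.0612; min R=1−1/(4·49/150)=0.2347>−1
Confirm numerically:
  x=-1.584: |R|=0.23562 <1
  x=-1.554: |R|=0.23487 <1
  x=-1.310: |R|=0.25059 <1
  x=-3.571: |R|=1.59467 >1
  x=-3.551: |R|=1.56814 >1
  x=-3.525: |R|=1.53404 >1
So |R|<1 on (-3.0612, 0).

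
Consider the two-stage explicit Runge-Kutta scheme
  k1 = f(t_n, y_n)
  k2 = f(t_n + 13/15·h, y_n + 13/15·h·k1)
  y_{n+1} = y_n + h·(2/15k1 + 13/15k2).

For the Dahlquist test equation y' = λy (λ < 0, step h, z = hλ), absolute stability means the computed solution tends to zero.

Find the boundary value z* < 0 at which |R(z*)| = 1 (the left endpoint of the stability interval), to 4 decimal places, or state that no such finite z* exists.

Test eqn y'=λy, z=hλ:
  k1=λy_n ⇒ h·k1=z·y_n;  k2=λ(1+13/15z)y_n ⇒ h·k2=z(1+13/15z)y_n
  y_{n+1}/y_n = 1 + 2/15z + 13/15z(1+13/15z) = 1 + z + 169/225z²
  R(z) = 1 + z + 169/225z².

Solve |R(x)|<1 on ℝ⁻.
x=-1.58: |R|=1.2951
R=1: x+169/225x²=0 ⇒ x=−225/169=-1.3314; min R=1−1/(4·169/225)=0.6672>−1
Confirm numerically:
  x=-1.113: |R|=0.81745 <1
  x=-0.892: |R|=0.70563 <1
  x=-0.832: |R|=0.68794 <1
  x=-0.721: |R|=0.66946 <1
  x=-1.706: |R|=1.48006 >1
  x=-1.514: |R|=1.20769 >1
  x=-1.388: |R|=1.05905 >1
Stable set (-1.3314, 0).

z* = -1.3314.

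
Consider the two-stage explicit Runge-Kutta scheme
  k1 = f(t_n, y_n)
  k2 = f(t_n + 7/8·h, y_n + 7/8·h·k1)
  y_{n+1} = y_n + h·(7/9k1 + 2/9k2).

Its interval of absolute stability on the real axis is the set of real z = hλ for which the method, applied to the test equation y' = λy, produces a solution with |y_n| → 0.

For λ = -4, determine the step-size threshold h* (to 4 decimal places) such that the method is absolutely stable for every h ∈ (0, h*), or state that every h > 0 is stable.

On y'=λy, z=hλ:
  k1=λy_n ⇒ h·k1=z·y_n;  k2=λ(1+7/8z)y_n ⇒ h·k2=z(1+7/8z)y_n
  y_{n+1}/y_n = 1 + 7/9z + 2/9z(1+7/8z) = 1 + z + 7/36z²
  R(z) = 1 + z + 7/36z².

Solve |R(x)|<1 on ℝ⁻.
x=-0.93: |R|=0.2382
R=1: x+7/36x²=0 ⇒ x=−36/7=-5.1429; min R=1−1/(4·7/36)=-0.2857>−1
Confirm numerically:
  x=-4.539: |R|=0.46705 <1
  x=-2.506: |R|=0.28488 <1
  x=-2.354: |R|=0.27652 <1
  x=-2.131: |R|=0.24800 <1
  x=-5.601: |R|=1.49896 >1
  x=-5.348: |R|=1.21333 >1
So |R|<1 on (-5.1429, 0).

(-5.1429,0); λ=-4 ⇒ h* = (36/7)/4 = 1.2857.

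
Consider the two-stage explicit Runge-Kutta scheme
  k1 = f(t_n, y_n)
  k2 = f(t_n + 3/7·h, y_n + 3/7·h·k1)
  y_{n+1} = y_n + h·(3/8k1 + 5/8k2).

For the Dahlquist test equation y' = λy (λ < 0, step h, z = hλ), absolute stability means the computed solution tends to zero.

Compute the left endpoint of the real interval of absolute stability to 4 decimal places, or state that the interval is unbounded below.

Test eqn y'=λy, z=hλ:
  k1=λy_n ⇒ h·k1=z·y_n;  k2=λ(1+3/7z)y_n ⇒ h·k2=z(1+3/7z)y_n
  y_{n+1}/y_n = 1 + 3/8z + 5/8z(1+3/7z) = 1 + z + 15/56z²
  ⇒ R(z) = 1 + z + 15/56z².

Solve |R(x)|<1 on ℝ⁻.
x=-0.34: |R|=0.6910
R=1: x+15/56x²=0 ⇒ x=−56/15=-3.7333; min R=1−1/(4·15/56)=0.0667>−1
Confirm numerically:
  x=-2.451: |R|=0.15813 <1
  x=-2.210: |R|=0.09824 <1
  x=-1.866: |R|=0.06667 <1
  x=-4.283: |R|=1.63060 >1
  x=-4.120: |R|=1.42671 >1
  x=-4.090: |R|=1.39074 >1
Interval (-3.7333, 0).

left endpoint -3.7333.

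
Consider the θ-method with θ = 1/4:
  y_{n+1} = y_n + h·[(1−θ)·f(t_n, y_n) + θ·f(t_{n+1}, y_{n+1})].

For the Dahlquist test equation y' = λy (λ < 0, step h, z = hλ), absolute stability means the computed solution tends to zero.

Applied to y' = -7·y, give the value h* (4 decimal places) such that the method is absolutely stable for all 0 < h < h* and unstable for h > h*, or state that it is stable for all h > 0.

Set f=λy, z=hλ:
  y_{n+1} = y_n + z·[3/4·y_n + 1/4·y_{n+1}] ⇒ (1 − 1/4z)y_{n+1} = (1 + 3/4z)y_n
  so R(z) = (1 + 3/4z)/(1 − 1/4z).

Find x<0 with |R(x)|<1.
x=-0.37: |R|=0.6613
R=−1: 1+3/4x = −1+1/4x ⇒ -1/2x=2 ⇒ x=2/(-1/2)=-4.0000
Confirm numerically:
  x=-2.966: |R|=0.70313 <1
  x=-2.406: |R|=0.50234 <1
  x=-1.687: |R|=0.18657 <1
  x=-1.683: |R|=0.18459 <1
  x=-4.353: |R|=1.08452 >1
  x=-4.282: |R|=1.06810 >1
  x=-4.042: |R|=1.01045 >1
So |R|<1 on (-4.0000, 0).

(-4.0000,0); λ=-7 ⇒ h* = (4)/7 = 0.5714.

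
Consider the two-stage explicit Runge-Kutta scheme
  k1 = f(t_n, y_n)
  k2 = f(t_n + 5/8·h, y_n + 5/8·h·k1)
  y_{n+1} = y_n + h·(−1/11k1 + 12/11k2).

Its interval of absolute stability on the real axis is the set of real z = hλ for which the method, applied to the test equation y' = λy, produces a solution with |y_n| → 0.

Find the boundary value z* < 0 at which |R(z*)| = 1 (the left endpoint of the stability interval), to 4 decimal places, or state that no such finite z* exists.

On y'=λy, z=hλ:
  k1=λy_n ⇒ h·k1=z·y_n;  k2=λ(1+5/8z)y_n ⇒ h·k2=z(1+5/8z)y_n
  y_{n+1}/y_n = 1 − 1/11z + 12/11z(1+5/8z) = 1 + z + 15/22z²
  so R(z) = 1 + z + 15/22z².

Boundary: |R(x)|=1, x<0.
x=-1.48: |R|=1.0135
R=1: x+15/22x²=0 ⇒ x=−22/15=-1.4667; min R=1−1/(4·15/22)=0.6333>−1
Confirm numerically:
  x=-1.193: |R|=0.77740 <1
  x=-0.767: |R|=0.63411 <1
  x=-0.705: |R|=0.63388 <1
  x=-1.861: |R|=1.50036 >1
  x=-1.568: |R|=1.10833 >1
Stable set (-1.4667, 0).

z* = -1.4667.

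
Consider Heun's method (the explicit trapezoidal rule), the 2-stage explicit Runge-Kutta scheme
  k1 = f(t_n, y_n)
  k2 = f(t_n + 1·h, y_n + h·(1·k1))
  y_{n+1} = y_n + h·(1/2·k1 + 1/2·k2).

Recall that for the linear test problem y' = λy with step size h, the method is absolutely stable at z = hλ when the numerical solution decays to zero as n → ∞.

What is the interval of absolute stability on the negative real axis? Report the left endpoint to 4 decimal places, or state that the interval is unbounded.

Set f=λy, z=hλ:
  order 2, 2-stage ⇒ R(z)=1+z+z^2/2
  (e.g. R(-1.17)=0.51445, |R|=0.51445)

Need |R(x)|<1, x<0.
x=-1.17: |R|=0.5144
|R(-1.89)|=0.8960 |R(-1.19)|=0.5181 |R(-1.14)|=0.5098
Bisect:
  x_lo=-2.5736 |R|=1.7381  x_hi=-0.1046 |R|=0.9009
  mid=-1.33910 |R|=0.55749 →hi
  mid=-1.95635 |R|=0.95730 →hi
  mid=-2.26497 |R|=1.30008 →lo
  mid=-2.11066 |R|=1.11678 →lo
  mid=-2.03350 |R|=1.03406 →lo
  mid=-1.99492 |R|=0.99494 →hi
  mid=-2.01421 |R|=1.01431 →lo
  mid=-2.00457 |R|=1.00458 →lo
  mid=-1.99975 |R|=0.99975 →hi
  ...
  [-2.00005,-1.99990] ⇒ x*=-2.0000
So |R|<1 on (-2.0000, 0).

(-2.0000, 0).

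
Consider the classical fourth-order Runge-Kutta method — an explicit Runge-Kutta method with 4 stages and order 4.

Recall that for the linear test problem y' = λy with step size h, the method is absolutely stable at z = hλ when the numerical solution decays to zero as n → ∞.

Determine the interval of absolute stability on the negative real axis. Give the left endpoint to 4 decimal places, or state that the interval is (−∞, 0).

(-2.7853, 0).

Set f=λy, z=hλ:
  order 4, 4-stage ⇒ R(z)=1+z+z^2/2+z^3/6+z^4/24
  (e.g. R(-1.55)=0.27110, |R|=0.27110)

Boundary: |R(x)|=1, x<0.
x=-1.55: |R|=0.2711
|R(-2.6)|=0.7547 |R(-1.54)|=0.2714 |R(-0.66)|=0.5178
Bisect:
  x_lo=-3.4514 |R|=2.5650  x_hi=-0.2248 |R|=0.7987
  mid=-1.83810 |R|=0.29179 →hi
  mid=-2.64477 |R|=0.80800 →hi
  mid=-3.04811 |R|=1.47414 →lo
  mid=-2.84644 |R|=1.09617 →lo
  mid=-2.74561 |R|=0.94179 →hi
  mid=-2.79602 |R|=1.01630 →lo
  mid=-2.77081 |R|=0.97839 →hi
  mid=-2.78342 |R|=0.99718 →hi
  mid=-2.78972 |R|=1.00669 →lo
  mid=-2.78657 |R|=1.00192 →lo
  ...
  [-2.78539,-2.78519] ⇒ x*=-2.7853
Stable set (-2.7853, 0).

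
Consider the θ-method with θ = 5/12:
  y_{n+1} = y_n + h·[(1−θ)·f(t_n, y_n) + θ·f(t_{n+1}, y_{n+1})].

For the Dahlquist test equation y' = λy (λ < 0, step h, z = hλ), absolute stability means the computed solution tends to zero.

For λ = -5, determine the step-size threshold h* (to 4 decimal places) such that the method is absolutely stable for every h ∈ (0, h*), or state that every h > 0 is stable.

On y'=λy, z=hλ:
  y_{n+1} = y_n + z·[7/12·y_n + 5/12·y_{n+1}] ⇒ (1 − 5/12z)y_{n+1} = (1 + 7/12z)y_n
  Hence R(z) = (1 + 7/12z)/(1 − 5/12z).

Boundary: |R(x)|=1, x<0.
x=-0.84: |R|=0.3778
R=−1: 1+7/12x = −1+5/12x ⇒ -1/6x=2 ⇒ x=2/(-1/6)=-12.0000
Confirm numerically:
  x=-10.289: |R|=0.94606 <1
  x=-9.069: |R|=0.89778 <1
  x=-8.684: |R|=0.88033 <1
  x=-12.352: |R|=1.00954 >1
  x=-12.124: |R|=1.00342 >1
  x=-12.107: |R|=1.00295 >1
Stable set (-12.0000, 0).

(-12.0000,0); λ=-5 ⇒ h* = (12)/5 = 2.4000.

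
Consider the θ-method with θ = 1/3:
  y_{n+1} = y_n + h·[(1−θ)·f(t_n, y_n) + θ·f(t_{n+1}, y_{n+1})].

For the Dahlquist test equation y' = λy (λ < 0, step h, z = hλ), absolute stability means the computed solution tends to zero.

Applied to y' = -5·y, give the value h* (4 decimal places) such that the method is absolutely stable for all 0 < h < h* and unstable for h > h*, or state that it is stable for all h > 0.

(-6.0000,0); λ=-5 ⇒ h* = (6)/5 = 1.2000.

Set f=λy, z=hλ:
  y_{n+1} = y_n + z·[2/3·y_n + 1/3·y_{n+1}] ⇒ (1 − 1/3z)y_{n+1} = (1 + 2/3z)y_n
  R(z) = (1 + 2/3z)/(1 − 1/3z).

Find x<0 with |R(x)|<1.
x=-1.2: |R|=0.1429
R=−1: 1+2/3x = −1+1/3x ⇒ -1/3x=2 ⇒ x=2/(-1/3)=-6.0000
Confirm numerically:
  x=-5.048: |R|=0.88171 <1
  x=-4.783: |R|=0.84363 <1
  x=-3.225: |R|=0.55422 <1
  x=-6.495: |R|=1.05213 >1
  x=-6.139: |R|=1.01521 >1
Stable set (-6.0000, 0).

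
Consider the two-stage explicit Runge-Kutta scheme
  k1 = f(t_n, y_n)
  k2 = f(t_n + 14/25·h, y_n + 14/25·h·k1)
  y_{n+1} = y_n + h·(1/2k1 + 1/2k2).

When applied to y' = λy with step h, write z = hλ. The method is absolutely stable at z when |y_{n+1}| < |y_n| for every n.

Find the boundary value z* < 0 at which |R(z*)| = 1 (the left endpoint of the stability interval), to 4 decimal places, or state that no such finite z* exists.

With y'=λy (z=hλ):
  k1=λy_n ⇒ h·k1=z·y_n;  k2=λ(1+14/25z)y_n ⇒ h·k2=z(1+14/25z)y_n
  y_{n+1}/y_n = 1 + 1/2z + 1/2z(1+14/25z) = 1 + z + 7/25z²
  Hence R(z) = 1 + z + 7/25z².

Boundary: |R(x)|=1, x<0.
x=-1.67: |R|=0.1109
R=1: x+7/25x²=0 ⇒ x=−25/7=-3.5714; min R=1−1/(4·7/25)=0.1071>−1
Confirm numerically:
  x=-2.901: |R|=0.45542 <1
  x=-2.642: |R|=0.31245 <1
  x=-2.295: |R|=0.17977 <1
  x=-4.075: |R|=1.57458 >1
  x=-4.008: |R|=1.48994 >1
  x=-3.681: |R|=1.11293 >1
Interval (-3.5714, 0).

z* = -3.5714.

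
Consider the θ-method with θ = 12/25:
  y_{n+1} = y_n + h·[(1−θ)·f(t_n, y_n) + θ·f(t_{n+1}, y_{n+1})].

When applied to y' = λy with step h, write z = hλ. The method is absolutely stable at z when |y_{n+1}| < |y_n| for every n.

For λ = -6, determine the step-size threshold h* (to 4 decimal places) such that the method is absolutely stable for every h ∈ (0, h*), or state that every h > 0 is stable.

Test eqn y'=λy, z=hλ:
  y_{n+1} = y_n + z·[13/25·y_n + 12/25·y_{n+1}] ⇒ (1 − 12/25z)y_{n+1} = (1 + 13/25z)y_n
  R(z) = (1 + 13/25z)/(1 − 12/25z).

Need |R(x)|<1, x<0.
x=-0.51: |R|=0.5903
R=−1: 1+13/25x = −1+12/25x ⇒ -1/25x=2 ⇒ x=2/(-1/25)=-50.0000
Confirm numerically:
  x=-45.389: |R|=0.99191 <1
  x=-44.602: |R|=0.99036 <1
  x=-40.758: |R|=0.98202 <1
  x=-30.105: |R|=0.94849 <1
  x=-50.559: |R|=1.00088 >1
  x=-50.531: |R|=1.00084 >1
  x=-50.164: |R|=1.00026 >1
So |R|<1 on (-50.0000, 0).

(-50.0000,0); λ=-6 ⇒ h* = (50)/6 = 8.3333.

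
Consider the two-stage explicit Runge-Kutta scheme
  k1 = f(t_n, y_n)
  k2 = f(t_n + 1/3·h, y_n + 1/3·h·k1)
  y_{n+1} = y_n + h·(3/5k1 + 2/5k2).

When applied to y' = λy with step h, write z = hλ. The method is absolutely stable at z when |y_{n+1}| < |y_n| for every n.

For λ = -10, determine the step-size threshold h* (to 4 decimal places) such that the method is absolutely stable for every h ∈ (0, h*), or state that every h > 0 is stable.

(-7.5000,0); λ=-10 ⇒ h* = (15/2)/10 = 0.7500.

With y'=λy (z=hλ):
  k1=λy_n ⇒ h·k1=z·y_n;  k2=λ(1+1/3z)y_n ⇒ h·k2=z(1+1/3z)y_n
  y_{n+1}/y_n = 1 + 3/5z + 2/5z(1+1/3z) = 1 + z + 2/15z²
  R(z) = 1 + z + 2/15z².

Boundary: |R(x)|=1, x<0.
x=-0.49: |R|=0.5420
R=1: x+2/15x²=0 ⇒ x=−15/2=-7.5000; min R=1−1/(4·2/15)=-0.8750>−1
Confirm numerically:
  x=-7.341: |R|=0.84437 <1
  x=-6.540: |R|=0.16288 <1
  x=-6.204: |R|=0.07205 <1
  x=-4.697: |R|=0.75543 <1
  x=-7.786: |R|=1.29691 >1
  x=-7.610: |R|=1.11161 >1
  x=-7.580: |R|=1.08085 >1
Interval (-7.5000, 0).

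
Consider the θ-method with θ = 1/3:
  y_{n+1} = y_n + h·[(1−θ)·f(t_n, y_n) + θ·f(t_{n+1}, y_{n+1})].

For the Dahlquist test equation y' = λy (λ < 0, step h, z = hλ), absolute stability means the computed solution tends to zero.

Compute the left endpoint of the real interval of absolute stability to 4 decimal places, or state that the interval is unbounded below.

On y'=λy, z=hλ:
  y_{n+1} = y_n + z·[2/3·y_n + 1/3·y_{n+1}] ⇒ (1 − 1/3z)y_{n+1} = (1 + 2/3z)y_n
  so R(z) = (1 + 2/3z)/(1 − 1/3z).

Find x<0 with |R(x)|<1.
x=-1.78: |R|=0.1172
R=−1: 1+2/3x = −1+1/3x ⇒ -1/3x=2 ⇒ x=2/(-1/3)=-6.0000
Confirm numerically:
  x=-5.185: |R|=0.90043 <1
  x=-3.889: |R|=0.69357 <1
  x=-3.241: |R|=0.55792 <1
  x=-6.269: |R|=1.02902 >1
  x=-6.207: |R|=1.02248 >1
  x=-6.162: |R|=1.01768 >1
So |R|<1 on (-6.0000, 0).

z* = -6.0000.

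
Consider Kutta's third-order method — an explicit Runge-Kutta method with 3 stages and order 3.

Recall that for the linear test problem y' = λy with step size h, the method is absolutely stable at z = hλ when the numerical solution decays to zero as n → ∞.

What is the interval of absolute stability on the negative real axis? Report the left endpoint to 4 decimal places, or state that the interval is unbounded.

(-2.5127, 0).

Set f=λy, z=hλ:
  order 3, 3-stage ⇒ R(z)=1+z+z^2/2+z^3/6
  (e.g. R(-0.32)=0.72574, |R|=0.72574)

Need |R(x)|<1, x<0.
x=-0.32: |R|=0.7257
|R(-2.66)|=1.2590 |R(-1.8)|=0.1520 |R(-1.71)|=0.0813
Bisect:
  x_lo=-3.1997 |R|=2.5404  x_hi=-0.1790 |R|=0.8361
  mid=-1.68935 |R|=0.06594 →hi
  mid=-2.44452 |R|=0.89129 →hi
  mid=-2.82210 |R|=1.58597 →lo
  mid=-2.63331 |R|=1.20952 →lo
  mid=-2.53892 |R|=1.04355 →lo
  mid=-2.49172 |R|=0.96576 →hi
  mid=-2.51532 |R|=1.00423 →lo
  mid=-2.50352 |R|=0.98489 →hi
  mid=-2.50942 |R|=0.99454 →hi
  ...
  [-2.51292,-2.51274] ⇒ x*=-2.5127
So |R|<1 on (-2.5127, 0).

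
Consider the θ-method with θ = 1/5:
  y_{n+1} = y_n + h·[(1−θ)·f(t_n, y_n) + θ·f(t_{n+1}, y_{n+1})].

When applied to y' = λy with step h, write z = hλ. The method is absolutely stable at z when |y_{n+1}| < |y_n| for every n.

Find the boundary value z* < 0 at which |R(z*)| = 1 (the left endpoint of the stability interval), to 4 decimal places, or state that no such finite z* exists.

Test eqn y'=λy, z=hλ:
  y_{n+1} = y_n + z·[4/5·y_n + 1/5·y_{n+1}] ⇒ (1 − 1/5z)y_{n+1} = (1 + 4/5z)y_n
  R(z) = (1 + 4/5z)/(1 − 1/5z).

Solve |R(x)|<1 on ℝ⁻.
x=-0.7: |R|=0.3860
R=−1: 1+4/5x = −1+1/5x ⇒ -3/5x=2 ⇒ x=2/(-3/5)=-3.3333
Confirm numerically:
  x=-2.780: |R|=0.78663 <1
  x=-1.679: |R|=0.25692 <1
  x=-1.643: |R|=0.23664 <1
  x=-3.608: |R|=1.09572 >1
  x=-3.525: |R|=1.06745 >1
  x=-3.500: |R|=1.05882 >1
Stable set (-3.3333, 0).

left endpoint -3.3333.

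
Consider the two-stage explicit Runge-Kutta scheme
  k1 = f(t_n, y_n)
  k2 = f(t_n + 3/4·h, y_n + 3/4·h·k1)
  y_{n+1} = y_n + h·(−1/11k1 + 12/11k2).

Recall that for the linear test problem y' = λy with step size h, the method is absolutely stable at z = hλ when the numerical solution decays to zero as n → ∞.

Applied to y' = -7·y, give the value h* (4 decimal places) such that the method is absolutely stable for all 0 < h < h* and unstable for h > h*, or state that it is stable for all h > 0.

(-1.2222,0); λ=-7 ⇒ h* = (11/9)/7 = 0.1746.

Test eqn y'=λy, z=hλ:
  k1=λy_n ⇒ h·k1=z·y_n;  k2=λ(1+3/4z)y_n ⇒ h·k2=z(1+3/4z)y_n
  y_{n+1}/y_n = 1 − 1/11z + 12/11z(1+3/4z) = 1 + z + 9/11z²
  so R(z) = 1 + z + 9/11z².

Need |R(x)|<1, x<0.
x=-1.42: |R|=1.2298
R=1: x+9/11x²=0 ⇒ x=−11/9=-1.2222; min R=1−1/(4·9/11)=0.6944>−1
Confirm numerically:
  x=-1.039: |R|=0.84424 <1
  x=-0.695: |R|=0.70020 <1
  x=-0.491: |R|=0.70625 <1
  x=-1.678: |R|=1.62574 >1
  x=-1.280: |R|=1.06051 >1
  x=-1.258: |R|=1.03683 >1
So |R|<1 on (-1.2222, 0).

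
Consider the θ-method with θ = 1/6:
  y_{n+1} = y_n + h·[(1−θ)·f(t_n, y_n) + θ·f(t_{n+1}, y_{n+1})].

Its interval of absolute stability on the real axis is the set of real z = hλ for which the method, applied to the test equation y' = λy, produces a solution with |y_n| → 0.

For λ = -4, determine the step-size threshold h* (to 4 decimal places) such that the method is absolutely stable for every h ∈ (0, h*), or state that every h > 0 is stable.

(-3.0000,0); λ=-4 ⇒ h* = (3)/4 = 0.7500.

Set f=λy, z=hλ:
  y_{n+1} = y_n + z·[5/6·y_n + 1/6·y_{n+1}] ⇒ (1 − 1/6z)y_{n+1} = (1 + 5/6z)y_n
  so R(z) = (1 + 5/6z)/(1 − 1/6z).

Boundary: |R(x)|=1, x<0.
x=-1.13: |R|=0.0491
R=−1: 1+5/6x = −1+1/6x ⇒ -2/3x=2 ⇒ x=2/(-2/3)=-3.0000
Confirm numerically:
  x=-2.313: |R|=0.66943 <1
  x=-2.303: |R|=0.66422 <1
  x=-1.554: |R|=0.23431 <1
  x=-3.341: |R|=1.14602 >1
  x=-3.329: |R|=1.14107 >1
  x=-3.313: |R|=1.13444 >1
Interval (-3.0000, 0).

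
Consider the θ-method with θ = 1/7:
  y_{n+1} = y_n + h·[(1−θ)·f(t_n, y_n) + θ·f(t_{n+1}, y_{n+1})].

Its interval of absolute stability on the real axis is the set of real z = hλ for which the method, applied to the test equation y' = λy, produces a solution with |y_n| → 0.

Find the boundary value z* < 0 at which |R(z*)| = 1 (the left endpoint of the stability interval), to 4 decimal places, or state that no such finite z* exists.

With y'=λy (z=hλ):
  y_{n+1} = y_n + z·[6/7·y_n + 1/7·y_{n+1}] ⇒ (1 − 1/7z)y_{n+1} = (1 + 6/7z)y_n
  so R(z) = (1 + 6/7z)/(1 − 1/7z).

Find x<0 with |R(x)|<1.
x=-1.17: |R|=0.0024
R=−1: 1+6/7x = −1+1/7x ⇒ -5/7x=2 ⇒ x=2/(-5/7)=-2.8000
Confirm numerically:
  x=-2.159: |R|=0.65007 <1
  x=-1.933: |R|=0.51472 <1
  x=-1.691: |R|=0.36198 <1
  x=-1.503: |R|=0.23733 <1
  x=-3.373: |R|=1.27620 >1
  x=-2.999: |R|=1.09951 >1
Stable set (-2.8000, 0).

left endpoint -2.8000.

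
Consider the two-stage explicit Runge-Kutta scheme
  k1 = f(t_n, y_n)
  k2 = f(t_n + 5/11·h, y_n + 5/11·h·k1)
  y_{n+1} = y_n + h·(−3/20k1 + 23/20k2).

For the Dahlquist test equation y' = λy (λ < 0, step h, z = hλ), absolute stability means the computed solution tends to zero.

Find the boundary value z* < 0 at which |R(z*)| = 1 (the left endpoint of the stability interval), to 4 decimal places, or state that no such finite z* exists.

Test eqn y'=λy, z=hλ:
  k1=λy_n ⇒ h·k1=z·y_n;  k2=λ(1+5/11z)y_n ⇒ h·k2=z(1+5/11z)y_n
  y_{n+1}/y_n = 1 − 3/20z + 23/20z(1+5/11z) = 1 + z + 23/44z²
  ⇒ R(z) = 1 + z + 23/44z².

Boundary: |R(x)|=1, x<0.
x=-1.19: |R|=0.5502
R=1: x+23/44x²=0 ⇒ x=−44/23=-1.9130; min R=1−1/(4·23/44)=0.5217>−1
Confirm numerically:
  x=-1.742: |R|=0.84425 <1
  x=-1.668: |R|=0.78634 <1
  x=-1.418: |R|=0.63306 <1
  x=-1.177: |R|=0.54715 <1
  x=-2.289: |R|=1.44984 >1
  x=-2.180: |R|=1.30421 >1
  x=-2.139: |R|=1.25265 >1
So |R|<1 on (-1.9130, 0).

z* = -1.9130.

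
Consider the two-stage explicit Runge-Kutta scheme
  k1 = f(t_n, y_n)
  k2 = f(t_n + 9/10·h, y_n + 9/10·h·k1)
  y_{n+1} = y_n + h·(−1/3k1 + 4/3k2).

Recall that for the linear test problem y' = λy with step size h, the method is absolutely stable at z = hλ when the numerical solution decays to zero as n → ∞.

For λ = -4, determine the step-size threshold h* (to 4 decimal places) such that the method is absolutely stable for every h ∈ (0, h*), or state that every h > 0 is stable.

(-0.8333,0); λ=-4 ⇒ h* = (5/6)/4 = 0.2083.

With y'=λy (z=hλ):
  k1=λy_n ⇒ h·k1=z·y_n;  k2=λ(1+9/10z)y_n ⇒ h·k2=z(1+9/10z)y_n
  y_{n+1}/y_n = 1 − 1/3z + 4/3z(1+9/10z) = 1 + z + 6/5z²
  R(z) = 1 + z + 6/5z².

Solve |R(x)|<1 on ℝ⁻.
x=-1.24: |R|=1.6051
R=1: x+6/5x²=0 ⇒ x=−5/6=-0.8333; min R=1−1/(4·6/5)=0.7917>−1
Confirm numerically:
  x=-0.799: |R|=0.96708 <1
  x=-0.790: |R|=0.95892 <1
  x=-0.582: |R|=0.82447 <1
  x=-1.136: |R|=1.41260 >1
  x=-0.871: |R|=1.03937 >1
So |R|<1 on (-0.8333, 0).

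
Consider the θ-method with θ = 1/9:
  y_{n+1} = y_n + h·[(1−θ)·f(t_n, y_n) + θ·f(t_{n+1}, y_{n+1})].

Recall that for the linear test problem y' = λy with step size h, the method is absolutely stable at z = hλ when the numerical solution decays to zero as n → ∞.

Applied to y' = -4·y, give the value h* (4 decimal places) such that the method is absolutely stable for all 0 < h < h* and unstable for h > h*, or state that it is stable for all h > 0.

(-2.5714,0); λ=-4 ⇒ h* = (18/7)/4 = 0.6429.

Test eqn y'=λy, z=hλ:
  y_{n+1} = y_n + z·[8/9·y_n + 1/9·y_{n+1}] ⇒ (1 − 1/9z)y_{n+1} = (1 + 8/9z)y_n
  ⇒ R(z) = (1 + 8/9z)/(1 − 1/9z).

Boundary: |R(x)|=1, x<0.
x=-1.28: |R|=0.1206
R=−1: 1+8/9x = −1+1/9x ⇒ -7/9x=2 ⇒ x=2/(-7/9)=-2.5714
Confirm numerically:
  x=-2.307: |R|=0.83630 <1
  x=-2.184: |R|=0.75751 <1
  x=-1.446: |R|=0.24584 <1
  x=-3.146: |R|=1.33114 >1
  x=-2.772: |R|=1.11927 >1
  x=-2.771: |R|=1.11868 >1
Stable set (-2.5714, 0).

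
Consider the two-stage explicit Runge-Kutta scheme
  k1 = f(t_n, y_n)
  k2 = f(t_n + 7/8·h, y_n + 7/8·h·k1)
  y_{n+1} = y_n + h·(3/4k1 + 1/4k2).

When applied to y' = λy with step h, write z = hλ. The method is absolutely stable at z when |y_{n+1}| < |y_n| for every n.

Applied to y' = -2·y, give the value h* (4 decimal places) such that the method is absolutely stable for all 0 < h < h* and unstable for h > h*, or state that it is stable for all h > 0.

(-4.5714,0); λ=-2 ⇒ h* = (32/7)/2 = 2.2857.

With y'=λy (z=hλ):
  k1=λy_n ⇒ h·k1=z·y_n;  k2=λ(1+7/8z)y_n ⇒ h·k2=z(1+7/8z)y_n
  y_{n+1}/y_n = 1 + 3/4z + 1/4z(1+7/8z) = 1 + z + 7/32z²
  R(z) = 1 + z + 7/32z².

Solve |R(x)|<1 on ℝ⁻.
x=-1.24: |R|=0.0964
R=1: x+7/32x²=0 ⇒ x=−32/7=-4.5714; min R=1−1/(4·7/32)=-0.1429>−1
Confirm numerically:
  x=-4.521: |R|=0.95013 <1
  x=-3.330: |R|=0.09570 <1
  x=-2.413: |R|=0.13931 <1
  x=-1.903: |R|=0.11082 <1
  x=-4.961: |R|=1.42277 >1
  x=-4.649: |R|=1.07889 >1
  x=-4.606: |R|=1.03483 >1
Interval (-4.5714, 0).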